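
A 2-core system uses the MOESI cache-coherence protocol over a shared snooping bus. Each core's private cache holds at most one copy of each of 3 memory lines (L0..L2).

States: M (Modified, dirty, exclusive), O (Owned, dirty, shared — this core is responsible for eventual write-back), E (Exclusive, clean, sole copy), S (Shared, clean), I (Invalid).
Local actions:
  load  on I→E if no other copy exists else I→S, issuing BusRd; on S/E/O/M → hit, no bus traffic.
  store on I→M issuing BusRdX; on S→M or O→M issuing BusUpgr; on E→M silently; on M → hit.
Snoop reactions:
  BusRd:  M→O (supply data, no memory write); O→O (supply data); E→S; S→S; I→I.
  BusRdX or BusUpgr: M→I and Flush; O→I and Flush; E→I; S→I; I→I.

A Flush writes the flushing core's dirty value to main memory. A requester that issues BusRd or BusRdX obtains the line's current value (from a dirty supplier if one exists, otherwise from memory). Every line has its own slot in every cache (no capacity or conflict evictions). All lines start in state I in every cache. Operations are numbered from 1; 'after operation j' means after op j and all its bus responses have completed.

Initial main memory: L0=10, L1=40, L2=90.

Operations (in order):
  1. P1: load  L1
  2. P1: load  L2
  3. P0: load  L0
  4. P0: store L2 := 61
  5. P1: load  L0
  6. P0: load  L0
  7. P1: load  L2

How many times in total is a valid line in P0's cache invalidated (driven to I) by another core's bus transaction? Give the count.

[1] P1: load  L1 | P0:I, P1:E(40) | bus: BusRd
[2] P1: load  L2 | P0:I, P1:E(90) | bus: BusRd
[3] P0: load  L0 | P0:E(10), P1:I | bus: BusRd
[4] P0: store L2 := 61 | P0:M(61), P1:I | bus: BusRdX
[5] P1: load  L0 | P0:S(10), P1:S(10) | bus: BusRd
[6] P0: load  L0 | P0:S(10), P1:S(10) | bus: none
[7] P1: load  L2 | P0:O(61), P1:S(61) | bus: BusRd

invalidations = 0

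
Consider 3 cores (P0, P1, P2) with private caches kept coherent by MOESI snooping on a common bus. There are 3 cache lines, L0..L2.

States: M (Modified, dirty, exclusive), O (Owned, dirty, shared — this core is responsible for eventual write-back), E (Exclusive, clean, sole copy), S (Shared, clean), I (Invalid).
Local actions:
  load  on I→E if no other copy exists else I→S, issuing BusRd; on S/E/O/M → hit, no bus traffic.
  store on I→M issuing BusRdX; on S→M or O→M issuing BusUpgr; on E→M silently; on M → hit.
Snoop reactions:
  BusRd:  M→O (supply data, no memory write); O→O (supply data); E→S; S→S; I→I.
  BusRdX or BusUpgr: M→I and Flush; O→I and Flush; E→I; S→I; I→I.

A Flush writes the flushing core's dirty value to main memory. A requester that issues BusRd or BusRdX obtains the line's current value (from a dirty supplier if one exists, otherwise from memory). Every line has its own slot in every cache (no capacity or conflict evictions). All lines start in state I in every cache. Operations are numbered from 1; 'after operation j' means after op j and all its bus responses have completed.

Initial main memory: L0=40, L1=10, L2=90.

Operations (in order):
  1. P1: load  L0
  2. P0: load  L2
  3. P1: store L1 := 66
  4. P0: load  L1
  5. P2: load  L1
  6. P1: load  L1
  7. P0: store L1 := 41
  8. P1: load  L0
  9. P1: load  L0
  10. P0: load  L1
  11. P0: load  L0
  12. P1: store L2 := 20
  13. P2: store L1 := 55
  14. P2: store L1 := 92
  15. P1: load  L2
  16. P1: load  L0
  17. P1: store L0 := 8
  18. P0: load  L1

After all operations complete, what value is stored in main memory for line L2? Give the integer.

memory[L2] = 90

step 1: P1: load  L0  ⟶  IEI  (L0)  txn=BusRd  M[L0]=40
step 2: P0: load  L2  ⟶  EII  (L2)  txn=BusRd  M[L2]=90
step 3: P1: store L1 := 66  ⟶  IMI  (L1)  txn=BusRdX  M[L1]=10
step 4: P0: load  L1  ⟶  SOI  (L1)  txn=BusRd  M[L1]=10
step 5: P2: load  L1  ⟶  SOS  (L1)  txn=BusRd  M[L1]=10
step 6: P1: load  L1  ⟶  SOS  (L1)  txn=∅  M[L1]=10
step 7: P0: store L1 := 41  ⟶  MII  (L1)  txn=BusUpgr+Flush  M[L1]=66
step 8: P1: load  L0  ⟶  IEI  (L0)  txn=∅  M[L0]=40
step 9: P1: load  L0  ⟶  IEI  (L0)  txn=∅  M[L0]=40
step 10: P0: load  L1  ⟶  MII  (L1)  txn=∅  M[L1]=66
step 11: P0: load  L0  ⟶  SSI  (L0)  txn=BusRd  M[L0]=40
step 12: P1: store L2 := 20  ⟶  IMI  (L2)  txn=BusRdX  M[L2]=90
step 13: P2: store L1 := 55  ⟶  IIM  (L1)  txn=BusRdX+Flush  M[L1]=41
step 14: P2: store L1 := 92  ⟶  IIM  (L1)  txn=∅  M[L1]=41
step 15: P1: load  L2  ⟶  IMI  (L2)  txn=∅  M[L2]=90
step 16: P1: load  L0  ⟶  SSI  (L0)  txn=∅  M[L0]=40
step 17: P1: store L0 := 8  ⟶  IMI  (L0)  txn=BusUpgr  M[L0]=40
step 18: P0: load  L1  ⟶  SIO  (L1)  txn=BusRd  M[L1]=41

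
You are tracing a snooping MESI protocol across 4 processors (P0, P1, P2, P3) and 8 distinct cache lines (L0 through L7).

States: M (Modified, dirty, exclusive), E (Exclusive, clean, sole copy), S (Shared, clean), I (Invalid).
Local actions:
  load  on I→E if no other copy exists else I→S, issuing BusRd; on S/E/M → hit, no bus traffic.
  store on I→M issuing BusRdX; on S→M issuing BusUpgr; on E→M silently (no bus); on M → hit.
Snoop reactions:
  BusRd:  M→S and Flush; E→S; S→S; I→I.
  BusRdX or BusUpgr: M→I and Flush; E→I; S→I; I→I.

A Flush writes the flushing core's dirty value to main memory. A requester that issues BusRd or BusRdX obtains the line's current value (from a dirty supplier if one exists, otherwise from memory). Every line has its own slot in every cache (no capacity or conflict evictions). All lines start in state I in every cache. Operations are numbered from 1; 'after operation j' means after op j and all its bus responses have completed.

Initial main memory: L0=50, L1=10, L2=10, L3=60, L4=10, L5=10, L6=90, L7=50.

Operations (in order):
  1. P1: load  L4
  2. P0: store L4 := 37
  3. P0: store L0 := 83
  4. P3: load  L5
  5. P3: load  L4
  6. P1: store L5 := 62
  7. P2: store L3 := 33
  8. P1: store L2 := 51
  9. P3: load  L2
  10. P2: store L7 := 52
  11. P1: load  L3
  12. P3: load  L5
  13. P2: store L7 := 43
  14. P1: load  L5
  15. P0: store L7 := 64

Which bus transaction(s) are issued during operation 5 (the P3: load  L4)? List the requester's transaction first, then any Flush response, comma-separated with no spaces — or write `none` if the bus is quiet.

[1] P1: load  L4 | P0:I, P1:E(10), P2:I, P3:I | bus: BusRd
[2] P0: store L4 := 37 | P0:M(37), P1:I, P2:I, P3:I | bus: BusRdX
[3] P0: store L0 := 83 | P0:M(83), P1:I, P2:I, P3:I | bus: BusRdX
[4] P3: load  L5 | P0:I, P1:I, P2:I, P3:E(10) | bus: BusRd
[5] P3: load  L4 | P0:S(37), P1:I, P2:I, P3:S(37) | bus: BusRd,Flush
[6] P1: store L5 := 62 | P0:I, P1:M(62), P2:I, P3:I | bus: BusRdX
[7] P2: store L3 := 33 | P0:I, P1:I, P2:M(33), P3:I | bus: BusRdX
[8] P1: store L2 := 51 | P0:I, P1:M(51), P2:I, P3:I | bus: BusRdX
[9] P3: load  L2 | P0:I, P1:S(51), P2:I, P3:S(51) | bus: BusRd,Flush
[10] P2: store L7 := 52 | P0:I, P1:I, P2:M(52), P3:I | bus: BusRdX
[11] P1: load  L3 | P0:I, P1:S(33), P2:S(33), P3:I | bus: BusRd,Flush
[12] P3: load  L5 | P0:I, P1:S(62), P2:I, P3:S(62) | bus: BusRd,Flush
[13] P2: store L7 := 43 | P0:I, P1:I, P2:M(43), P3:I | bus: none
[14] P1: load  L5 | P0:I, P1:S(62), P2:I, P3:S(62) | bus: none
[15] P0: store L7 := 64 | P0:M(64), P1:I, P2:I, P3:I | bus: BusRdX,Flush

bus = BusRd,Flush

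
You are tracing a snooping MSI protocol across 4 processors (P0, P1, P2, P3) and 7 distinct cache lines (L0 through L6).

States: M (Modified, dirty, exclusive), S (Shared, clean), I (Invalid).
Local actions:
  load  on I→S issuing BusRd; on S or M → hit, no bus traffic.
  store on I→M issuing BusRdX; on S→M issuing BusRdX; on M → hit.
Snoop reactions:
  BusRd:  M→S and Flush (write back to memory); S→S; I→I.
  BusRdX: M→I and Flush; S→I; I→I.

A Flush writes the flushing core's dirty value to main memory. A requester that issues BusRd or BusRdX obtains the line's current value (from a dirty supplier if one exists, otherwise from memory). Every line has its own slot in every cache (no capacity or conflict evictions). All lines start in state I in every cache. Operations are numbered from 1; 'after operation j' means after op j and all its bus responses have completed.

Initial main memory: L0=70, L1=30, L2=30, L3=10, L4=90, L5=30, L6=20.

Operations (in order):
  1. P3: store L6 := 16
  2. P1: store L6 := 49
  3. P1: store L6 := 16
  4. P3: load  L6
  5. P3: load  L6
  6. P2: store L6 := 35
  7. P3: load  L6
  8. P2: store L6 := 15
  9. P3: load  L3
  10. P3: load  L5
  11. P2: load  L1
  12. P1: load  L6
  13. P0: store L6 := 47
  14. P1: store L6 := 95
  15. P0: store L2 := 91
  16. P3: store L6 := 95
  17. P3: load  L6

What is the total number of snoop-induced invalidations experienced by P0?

1. P3: store L6 := 16  bus=[BusRdX]  L6: P0=I P1=I P2=I P3=M  mem[L6]=20
2. P1: store L6 := 49  bus=[BusRdX,Flush]  L6: P0=I P1=M P2=I P3=I  mem[L6]=16
3. P1: store L6 := 16  bus=[-]  L6: P0=I P1=M P2=I P3=I  mem[L6]=16
4. P3: load  L6  bus=[BusRd,Flush]  L6: P0=I P1=S P2=I P3=S  mem[L6]=16
5. P3: load  L6  bus=[-]  L6: P0=I P1=S P2=I P3=S  mem[L6]=16
6. P2: store L6 := 35  bus=[BusRdX]  L6: P0=I P1=I P2=M P3=I  mem[L6]=16
7. P3: load  L6  bus=[BusRd,Flush]  L6: P0=I P1=I P2=S P3=S  mem[L6]=35
8. P2: store L6 := 15  bus=[BusRdX]  L6: P0=I P1=I P2=M P3=I  mem[L6]=35
9. P3: load  L3  bus=[BusRd]  L3: P0=I P1=I P2=I P3=S  mem[L3]=10
10. P3: load  L5  bus=[BusRd]  L5: P0=I P1=I P2=I P3=S  mem[L5]=30
11. P2: load  L1  bus=[BusRd]  L1: P0=I P1=I P2=S P3=I  mem[L1]=30
12. P1: load  L6  bus=[BusRd,Flush]  L6: P0=I P1=S P2=S P3=I  mem[L6]=15
13. P0: store L6 := 47  bus=[BusRdX]  L6: P0=M P1=I P2=I P3=I  mem[L6]=15
14. P1: store L6 := 95  bus=[BusRdX,Flush]  L6: P0=I P1=M P2=I P3=I  mem[L6]=47
15. P0: store L2 := 91  bus=[BusRdX]  L2: P0=M P1=I P2=I P3=I  mem[L2]=30
16. P3: store L6 := 95  bus=[BusRdX,Flush]  L6: P0=I P1=I P2=I P3=M  mem[L6]=95
17. P3: load  L6  bus=[-]  L6: P0=I P1=I P2=I P3=M  mem[L6]=95

invalidations = 1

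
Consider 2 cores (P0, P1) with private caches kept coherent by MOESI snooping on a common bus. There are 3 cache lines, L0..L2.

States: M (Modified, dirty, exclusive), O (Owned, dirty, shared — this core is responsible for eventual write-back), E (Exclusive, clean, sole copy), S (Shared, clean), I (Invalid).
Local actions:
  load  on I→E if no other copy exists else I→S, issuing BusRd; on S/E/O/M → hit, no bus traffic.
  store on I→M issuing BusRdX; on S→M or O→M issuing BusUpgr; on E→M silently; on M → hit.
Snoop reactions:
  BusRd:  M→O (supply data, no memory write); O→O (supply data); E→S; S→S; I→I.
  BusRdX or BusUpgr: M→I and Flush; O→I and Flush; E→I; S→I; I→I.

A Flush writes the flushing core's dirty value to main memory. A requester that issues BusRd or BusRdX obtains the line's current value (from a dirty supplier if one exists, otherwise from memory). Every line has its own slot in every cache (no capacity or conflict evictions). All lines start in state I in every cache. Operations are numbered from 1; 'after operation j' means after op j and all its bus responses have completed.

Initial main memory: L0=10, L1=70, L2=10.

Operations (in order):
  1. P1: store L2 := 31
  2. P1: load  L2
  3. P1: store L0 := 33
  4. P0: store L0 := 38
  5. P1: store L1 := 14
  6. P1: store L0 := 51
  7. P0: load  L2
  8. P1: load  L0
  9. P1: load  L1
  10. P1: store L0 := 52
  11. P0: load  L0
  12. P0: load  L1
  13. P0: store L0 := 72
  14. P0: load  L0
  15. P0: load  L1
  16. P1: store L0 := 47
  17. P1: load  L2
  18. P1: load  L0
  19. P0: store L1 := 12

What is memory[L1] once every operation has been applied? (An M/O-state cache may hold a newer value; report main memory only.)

memory[L1] = 14

  op1 P1: store L2 := 31 → I/M on L2; bus BusRdX; mem=10
  op2 P1: load  L2 → I/M on L2; bus (none); mem=10
  op3 P1: store L0 := 33 → I/M on L0; bus BusRdX; mem=10
  op4 P0: store L0 := 38 → M/I on L0; bus BusRdX Flush; mem=33
  op5 P1: store L1 := 14 → I/M on L1; bus BusRdX; mem=70
  op6 P1: store L0 := 51 → I/M on L0; bus BusRdX Flush; mem=38
  op7 P0: load  L2 → S/O on L2; bus BusRd; mem=10
  op8 P1: load  L0 → I/M on L0; bus (none); mem=38
  op9 P1: load  L1 → I/M on L1; bus (none); mem=70
  op10 P1: store L0 := 52 → I/M on L0; bus (none); mem=38
  op11 P0: load  L0 → S/O on L0; bus BusRd; mem=38
  op12 P0: load  L1 → S/O on L1; bus BusRd; mem=70
  op13 P0: store L0 := 72 → M/I on L0; bus BusUpgr Flush; mem=52
  op14 P0: load  L0 → M/I on L0; bus (none); mem=52
  op15 P0: load  L1 → S/O on L1; bus (none); mem=70
  op16 P1: store L0 := 47 → I/M on L0; bus BusRdX Flush; mem=72
  op17 P1: load  L2 → S/O on L2; bus (none); mem=10
  op18 P1: load  L0 → I/M on L0; bus (none); mem=72
  op19 P0: store L1 := 12 → M/I on L1; bus BusUpgr Flush; mem=14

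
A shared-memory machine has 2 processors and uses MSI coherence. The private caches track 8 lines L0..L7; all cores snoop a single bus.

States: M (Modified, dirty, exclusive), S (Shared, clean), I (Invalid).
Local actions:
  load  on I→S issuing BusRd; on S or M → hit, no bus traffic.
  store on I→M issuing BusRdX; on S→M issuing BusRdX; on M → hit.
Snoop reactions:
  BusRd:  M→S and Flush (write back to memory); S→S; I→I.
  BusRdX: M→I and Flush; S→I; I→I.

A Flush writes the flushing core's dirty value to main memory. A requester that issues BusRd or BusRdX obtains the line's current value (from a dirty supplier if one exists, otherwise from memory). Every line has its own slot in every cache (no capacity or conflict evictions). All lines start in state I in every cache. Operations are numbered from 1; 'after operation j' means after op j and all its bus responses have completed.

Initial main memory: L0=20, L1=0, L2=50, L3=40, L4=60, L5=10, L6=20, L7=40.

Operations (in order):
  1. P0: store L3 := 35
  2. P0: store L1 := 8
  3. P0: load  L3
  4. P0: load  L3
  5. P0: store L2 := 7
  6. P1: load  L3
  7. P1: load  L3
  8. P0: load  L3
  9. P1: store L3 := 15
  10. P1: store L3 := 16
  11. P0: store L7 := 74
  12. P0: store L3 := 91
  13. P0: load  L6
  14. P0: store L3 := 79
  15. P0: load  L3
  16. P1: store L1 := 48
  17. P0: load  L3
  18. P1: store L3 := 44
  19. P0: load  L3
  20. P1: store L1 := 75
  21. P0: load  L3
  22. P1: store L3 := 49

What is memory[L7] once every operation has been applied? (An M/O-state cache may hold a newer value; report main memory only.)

  op1 P0: store L3 := 35 → M/I on L3; bus BusRdX; mem=40
  op2 P0: store L1 := 8 → M/I on L1; bus BusRdX; mem=0
  op3 P0: load  L3 → M/I on L3; bus (none); mem=40
  op4 P0: load  L3 → M/I on L3; bus (none); mem=40
  op5 P0: store L2 := 7 → M/I on L2; bus BusRdX; mem=50
  op6 P1: load  L3 → S/S on L3; bus BusRd Flush; mem=35
  op7 P1: load  L3 → S/S on L3; bus (none); mem=35
  op8 P0: load  L3 → S/S on L3; bus (none); mem=35
  op9 P1: store L3 := 15 → I/M on L3; bus BusRdX; mem=35
  op10 P1: store L3 := 16 → I/M on L3; bus (none); mem=35
  op11 P0: store L7 := 74 → M/I on L7; bus BusRdX; mem=40
  op12 P0: store L3 := 91 → M/I on L3; bus BusRdX Flush; mem=16
  op13 P0: load  L6 → S/I on L6; bus BusRd; mem=20
  op14 P0: store L3 := 79 → M/I on L3; bus (none); mem=16
  op15 P0: load  L3 → M/I on L3; bus (none); mem=16
  op16 P1: store L1 := 48 → I/M on L1; bus BusRdX Flush; mem=8
  op17 P0: load  L3 → M/I on L3; bus (none); mem=16
  op18 P1: store L3 := 44 → I/M on L3; bus BusRdX Flush; mem=79
  op19 P0: load  L3 → S/S on L3; bus BusRd Flush; mem=44
  op20 P1: store L1 := 75 → I/M on L1; bus (none); mem=8
  op21 P0: load  L3 → S/S on L3; bus (none); mem=44
  op22 P1: store L3 := 49 → I/M on L3; bus BusRdX; mem=44

memory[L7] = 40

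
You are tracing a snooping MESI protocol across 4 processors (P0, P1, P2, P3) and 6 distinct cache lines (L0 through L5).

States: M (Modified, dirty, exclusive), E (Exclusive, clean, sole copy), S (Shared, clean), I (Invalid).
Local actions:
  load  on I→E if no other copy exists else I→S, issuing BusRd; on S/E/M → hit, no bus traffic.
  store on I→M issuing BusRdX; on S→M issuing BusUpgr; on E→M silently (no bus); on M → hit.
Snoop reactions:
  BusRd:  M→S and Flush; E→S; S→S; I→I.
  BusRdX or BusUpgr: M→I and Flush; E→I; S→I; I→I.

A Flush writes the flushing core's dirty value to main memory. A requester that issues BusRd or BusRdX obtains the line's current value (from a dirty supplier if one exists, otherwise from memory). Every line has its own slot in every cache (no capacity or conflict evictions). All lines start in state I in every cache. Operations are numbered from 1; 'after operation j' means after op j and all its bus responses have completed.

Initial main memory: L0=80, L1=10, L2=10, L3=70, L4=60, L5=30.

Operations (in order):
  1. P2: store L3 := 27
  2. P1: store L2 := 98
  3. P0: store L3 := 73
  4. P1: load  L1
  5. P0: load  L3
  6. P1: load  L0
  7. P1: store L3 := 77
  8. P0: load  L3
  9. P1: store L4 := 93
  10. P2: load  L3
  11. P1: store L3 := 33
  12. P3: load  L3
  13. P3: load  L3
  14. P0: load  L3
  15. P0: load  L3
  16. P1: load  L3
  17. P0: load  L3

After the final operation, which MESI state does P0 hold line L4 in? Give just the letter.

state = I

[1] P2: store L3 := 27 | P0:I, P1:I, P2:M(27), P3:I | bus: BusRdX
[2] P1: store L2 := 98 | P0:I, P1:M(98), P2:I, P3:I | bus: BusRdX
[3] P0: store L3 := 73 | P0:M(73), P1:I, P2:I, P3:I | bus: BusRdX,Flush
[4] P1: load  L1 | P0:I, P1:E(10), P2:I, P3:I | bus: BusRd
[5] P0: load  L3 | P0:M(73), P1:I, P2:I, P3:I | bus: none
[6] P1: load  L0 | P0:I, P1:E(80), P2:I, P3:I | bus: BusRd
[7] P1: store L3 := 77 | P0:I, P1:M(77), P2:I, P3:I | bus: BusRdX,Flush
[8] P0: load  L3 | P0:S(77), P1:S(77), P2:I, P3:I | bus: BusRd,Flush
[9] P1: store L4 := 93 | P0:I, P1:M(93), P2:I, P3:I | bus: BusRdX
[10] P2: load  L3 | P0:S(77), P1:S(77), P2:S(77), P3:I | bus: BusRd
[11] P1: store L3 := 33 | P0:I, P1:M(33), P2:I, P3:I | bus: BusUpgr
[12] P3: load  L3 | P0:I, P1:S(33), P2:I, P3:S(33) | bus: BusRd,Flush
[13] P3: load  L3 | P0:I, P1:S(33), P2:I, P3:S(33) | bus: none
[14] P0: load  L3 | P0:S(33), P1:S(33), P2:I, P3:S(33) | bus: BusRd
[15] P0: load  L3 | P0:S(33), P1:S(33), P2:I, P3:S(33) | bus: none
[16] P1: load  L3 | P0:S(33), P1:S(33), P2:I, P3:S(33) | bus: none
[17] P0: load  L3 | P0:S(33), P1:S(33), P2:I, P3:S(33) | bus: none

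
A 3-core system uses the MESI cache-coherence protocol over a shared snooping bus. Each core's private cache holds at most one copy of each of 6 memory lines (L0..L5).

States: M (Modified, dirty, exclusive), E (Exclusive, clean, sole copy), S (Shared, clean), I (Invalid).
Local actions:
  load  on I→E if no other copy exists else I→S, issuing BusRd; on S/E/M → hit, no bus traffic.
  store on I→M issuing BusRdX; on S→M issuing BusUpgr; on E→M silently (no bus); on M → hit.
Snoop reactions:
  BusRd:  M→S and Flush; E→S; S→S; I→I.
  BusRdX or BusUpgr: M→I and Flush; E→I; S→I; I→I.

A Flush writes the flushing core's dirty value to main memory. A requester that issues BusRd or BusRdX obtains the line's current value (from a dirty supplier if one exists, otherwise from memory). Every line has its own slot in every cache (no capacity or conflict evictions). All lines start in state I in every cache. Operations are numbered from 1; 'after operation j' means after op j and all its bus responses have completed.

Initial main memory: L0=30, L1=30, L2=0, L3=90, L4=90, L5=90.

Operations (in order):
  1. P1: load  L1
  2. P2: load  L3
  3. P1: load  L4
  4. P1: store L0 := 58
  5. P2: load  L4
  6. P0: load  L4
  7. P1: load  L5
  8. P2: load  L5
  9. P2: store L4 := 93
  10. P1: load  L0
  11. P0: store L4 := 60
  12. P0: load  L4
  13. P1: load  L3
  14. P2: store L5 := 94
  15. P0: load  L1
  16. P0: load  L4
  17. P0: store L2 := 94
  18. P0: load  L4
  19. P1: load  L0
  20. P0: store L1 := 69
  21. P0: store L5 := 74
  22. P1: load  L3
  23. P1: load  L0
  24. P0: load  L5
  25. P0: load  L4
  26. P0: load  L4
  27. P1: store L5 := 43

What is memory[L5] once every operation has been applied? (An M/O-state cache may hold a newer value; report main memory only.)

1. P1: load  L1  bus=[BusRd]  L1: P0=I P1=E P2=I  mem[L1]=30
2. P2: load  L3  bus=[BusRd]  L3: P0=I P1=I P2=E  mem[L3]=90
3. P1: load  L4  bus=[BusRd]  L4: P0=I P1=E P2=I  mem[L4]=90
4. P1: store L0 := 58  bus=[BusRdX]  L0: P0=I P1=M P2=I  mem[L0]=30
5. P2: load  L4  bus=[BusRd]  L4: P0=I P1=S P2=S  mem[L4]=90
6. P0: load  L4  bus=[BusRd]  L4: P0=S P1=S P2=S  mem[L4]=90
7. P1: load  L5  bus=[BusRd]  L5: P0=I P1=E P2=I  mem[L5]=90
8. P2: load  L5  bus=[BusRd]  L5: P0=I P1=S P2=S  mem[L5]=90
9. P2: store L4 := 93  bus=[BusUpgr]  L4: P0=I P1=I P2=M  mem[L4]=90
10. P1: load  L0  bus=[-]  L0: P0=I P1=M P2=I  mem[L0]=30
11. P0: store L4 := 60  bus=[BusRdX,Flush]  L4: P0=M P1=I P2=I  mem[L4]=93
12. P0: load  L4  bus=[-]  L4: P0=M P1=I P2=I  mem[L4]=93
13. P1: load  L3  bus=[BusRd]  L3: P0=I P1=S P2=S  mem[L3]=90
14. P2: store L5 := 94  bus=[BusUpgr]  L5: P0=I P1=I P2=M  mem[L5]=90
15. P0: load  L1  bus=[BusRd]  L1: P0=S P1=S P2=I  mem[L1]=30
16. P0: load  L4  bus=[-]  L4: P0=M P1=I P2=I  mem[L4]=93
17. P0: store L2 := 94  bus=[BusRdX]  L2: P0=M P1=I P2=I  mem[L2]=0
18. P0: load  L4  bus=[-]  L4: P0=M P1=I P2=I  mem[L4]=93
19. P1: load  L0  bus=[-]  L0: P0=I P1=M P2=I  mem[L0]=30
20. P0: store L1 := 69  bus=[BusUpgr]  L1: P0=M P1=I P2=I  mem[L1]=30
21. P0: store L5 := 74  bus=[BusRdX,Flush]  L5: P0=M P1=I P2=I  mem[L5]=94
22. P1: load  L3  bus=[-]  L3: P0=I P1=S P2=S  mem[L3]=90
23. P1: load  L0  bus=[-]  L0: P0=I P1=M P2=I  mem[L0]=30
24. P0: load  L5  bus=[-]  L5: P0=M P1=I P2=I  mem[L5]=94
25. P0: load  L4  bus=[-]  L4: P0=M P1=I P2=I  mem[L4]=93
26. P0: load  L4  bus=[-]  L4: P0=M P1=I P2=I  mem[L4]=93
27. P1: store L5 := 43  bus=[BusRdX,Flush]  L5: P0=I P1=M P2=I  mem[L5]=74

memory[L5] = 74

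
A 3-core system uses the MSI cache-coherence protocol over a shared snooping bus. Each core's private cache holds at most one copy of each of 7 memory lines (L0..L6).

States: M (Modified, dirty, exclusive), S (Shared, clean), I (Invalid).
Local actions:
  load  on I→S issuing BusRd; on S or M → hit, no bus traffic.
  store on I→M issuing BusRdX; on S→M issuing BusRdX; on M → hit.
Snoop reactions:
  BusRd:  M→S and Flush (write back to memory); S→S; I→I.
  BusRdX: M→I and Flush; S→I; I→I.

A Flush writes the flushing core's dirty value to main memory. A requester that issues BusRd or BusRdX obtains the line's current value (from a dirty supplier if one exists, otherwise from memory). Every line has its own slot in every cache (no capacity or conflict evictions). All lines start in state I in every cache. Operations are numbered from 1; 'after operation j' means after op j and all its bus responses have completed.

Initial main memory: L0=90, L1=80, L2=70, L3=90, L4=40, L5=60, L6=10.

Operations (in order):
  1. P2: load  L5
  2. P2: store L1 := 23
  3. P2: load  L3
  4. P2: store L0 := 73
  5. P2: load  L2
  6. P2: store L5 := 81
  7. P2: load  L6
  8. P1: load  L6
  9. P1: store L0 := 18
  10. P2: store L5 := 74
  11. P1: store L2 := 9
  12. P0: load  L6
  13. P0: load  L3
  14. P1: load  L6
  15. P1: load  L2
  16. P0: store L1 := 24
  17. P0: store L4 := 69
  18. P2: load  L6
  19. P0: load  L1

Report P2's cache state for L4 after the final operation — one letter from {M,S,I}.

step 1: P2: load  L5  ⟶  IIS  (L5)  txn=BusRd  M[L5]=60
step 2: P2: store L1 := 23  ⟶  IIM  (L1)  txn=BusRdX  M[L1]=80
step 3: P2: load  L3  ⟶  IIS  (L3)  txn=BusRd  M[L3]=90
step 4: P2: store L0 := 73  ⟶  IIM  (L0)  txn=BusRdX  M[L0]=90
step 5: P2: load  L2  ⟶  IIS  (L2)  txn=BusRd  M[L2]=70
step 6: P2: store L5 := 81  ⟶  IIM  (L5)  txn=BusRdX  M[L5]=60
step 7: P2: load  L6  ⟶  IIS  (L6)  txn=BusRd  M[L6]=10
step 8: P1: load  L6  ⟶  ISS  (L6)  txn=BusRd  M[L6]=10
step 9: P1: store L0 := 18  ⟶  IMI  (L0)  txn=BusRdX+Flush  M[L0]=73
step 10: P2: store L5 := 74  ⟶  IIM  (L5)  txn=∅  M[L5]=60
step 11: P1: store L2 := 9  ⟶  IMI  (L2)  txn=BusRdX  M[L2]=70
step 12: P0: load  L6  ⟶  SSS  (L6)  txn=BusRd  M[L6]=10
step 13: P0: load  L3  ⟶  SIS  (L3)  txn=BusRd  M[L3]=90
step 14: P1: load  L6  ⟶  SSS  (L6)  txn=∅  M[L6]=10
step 15: P1: load  L2  ⟶  IMI  (L2)  txn=∅  M[L2]=70
step 16: P0: store L1 := 24  ⟶  MII  (L1)  txn=BusRdX+Flush  M[L1]=23
step 17: P0: store L4 := 69  ⟶  MII  (L4)  txn=BusRdX  M[L4]=40
step 18: P2: load  L6  ⟶  SSS  (L6)  txn=∅  M[L6]=10
step 19: P0: load  L1  ⟶  MII  (L1)  txn=∅  M[L1]=23

state = I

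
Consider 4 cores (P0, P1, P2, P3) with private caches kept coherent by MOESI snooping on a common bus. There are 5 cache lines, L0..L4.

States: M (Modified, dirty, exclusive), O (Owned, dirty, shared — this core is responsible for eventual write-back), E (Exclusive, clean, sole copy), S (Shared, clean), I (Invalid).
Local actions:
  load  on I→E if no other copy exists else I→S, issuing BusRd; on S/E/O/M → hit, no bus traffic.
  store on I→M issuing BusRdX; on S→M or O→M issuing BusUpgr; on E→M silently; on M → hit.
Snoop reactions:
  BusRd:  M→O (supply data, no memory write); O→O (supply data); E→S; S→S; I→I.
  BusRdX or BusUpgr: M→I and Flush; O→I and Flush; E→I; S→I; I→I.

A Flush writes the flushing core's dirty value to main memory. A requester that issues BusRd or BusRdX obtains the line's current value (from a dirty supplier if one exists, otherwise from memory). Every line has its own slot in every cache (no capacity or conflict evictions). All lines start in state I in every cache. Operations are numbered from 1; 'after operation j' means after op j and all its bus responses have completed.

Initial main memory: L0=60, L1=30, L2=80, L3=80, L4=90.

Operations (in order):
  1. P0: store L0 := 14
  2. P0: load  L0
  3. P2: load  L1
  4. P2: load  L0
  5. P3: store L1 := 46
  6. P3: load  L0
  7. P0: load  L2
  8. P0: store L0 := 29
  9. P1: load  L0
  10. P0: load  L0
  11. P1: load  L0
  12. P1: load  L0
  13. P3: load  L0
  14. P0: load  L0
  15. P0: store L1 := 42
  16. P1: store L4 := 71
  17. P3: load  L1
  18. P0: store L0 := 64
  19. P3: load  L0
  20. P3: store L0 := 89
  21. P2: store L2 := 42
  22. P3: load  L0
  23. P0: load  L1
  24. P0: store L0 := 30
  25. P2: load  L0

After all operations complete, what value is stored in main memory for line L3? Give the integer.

  op1 P0: store L0 := 14 → M/I/I/I on L0; bus BusRdX; mem=60
  op2 P0: load  L0 → M/I/I/I on L0; bus (none); mem=60
  op3 P2: load  L1 → I/I/E/I on L1; bus BusRd; mem=30
  op4 P2: load  L0 → O/I/S/I on L0; bus BusRd; mem=60
  op5 P3: store L1 := 46 → I/I/I/M on L1; bus BusRdX; mem=30
  op6 P3: load  L0 → O/I/S/S on L0; bus BusRd; mem=60
  op7 P0: load  L2 → E/I/I/I on L2; bus BusRd; mem=80
  op8 P0: store L0 := 29 → M/I/I/I on L0; bus BusUpgr; mem=60
  op9 P1: load  L0 → O/S/I/I on L0; bus BusRd; mem=60
  op10 P0: load  L0 → O/S/I/I on L0; bus (none); mem=60
  op11 P1: load  L0 → O/S/I/I on L0; bus (none); mem=60
  op12 P1: load  L0 → O/S/I/I on L0; bus (none); mem=60
  op13 P3: load  L0 → O/S/I/S on L0; bus BusRd; mem=60
  op14 P0: load  L0 → O/S/I/S on L0; bus (none); mem=60
  op15 P0: store L1 := 42 → M/I/I/I on L1; bus BusRdX Flush; mem=46
  op16 P1: store L4 := 71 → I/M/I/I on L4; bus BusRdX; mem=90
  op17 P3: load  L1 → O/I/I/S on L1; bus BusRd; mem=46
  op18 P0: store L0 := 64 → M/I/I/I on L0; bus BusUpgr; mem=60
  op19 P3: load  L0 → O/I/I/S on L0; bus BusRd; mem=60
  op20 P3: store L0 := 89 → I/I/I/M on L0; bus BusUpgr Flush; mem=64
  op21 P2: store L2 := 42 → I/I/M/I on L2; bus BusRdX; mem=80
  op22 P3: load  L0 → I/I/I/M on L0; bus (none); mem=64
  op23 P0: load  L1 → O/I/I/S on L1; bus (none); mem=46
  op24 P0: store L0 := 30 → M/I/I/I on L0; bus BusRdX Flush; mem=89
  op25 P2: load  L0 → O/I/S/I on L0; bus BusRd; mem=89

memory[L3] = 80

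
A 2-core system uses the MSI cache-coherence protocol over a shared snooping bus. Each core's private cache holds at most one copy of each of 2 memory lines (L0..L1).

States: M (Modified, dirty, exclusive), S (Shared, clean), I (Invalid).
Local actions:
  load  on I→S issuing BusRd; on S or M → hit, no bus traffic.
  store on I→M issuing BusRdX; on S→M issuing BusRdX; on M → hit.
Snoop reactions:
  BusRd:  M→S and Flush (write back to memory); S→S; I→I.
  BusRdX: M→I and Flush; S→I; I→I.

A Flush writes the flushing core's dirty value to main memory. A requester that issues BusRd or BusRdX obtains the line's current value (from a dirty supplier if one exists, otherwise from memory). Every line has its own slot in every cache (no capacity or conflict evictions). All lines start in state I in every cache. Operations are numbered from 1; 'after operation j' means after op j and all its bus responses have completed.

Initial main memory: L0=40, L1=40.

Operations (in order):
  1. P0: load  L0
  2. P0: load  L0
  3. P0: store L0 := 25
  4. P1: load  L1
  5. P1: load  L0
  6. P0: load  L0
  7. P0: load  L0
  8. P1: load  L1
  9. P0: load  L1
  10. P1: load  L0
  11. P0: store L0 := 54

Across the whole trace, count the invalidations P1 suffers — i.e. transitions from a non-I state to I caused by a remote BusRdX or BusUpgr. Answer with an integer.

[1] P0: load  L0 | P0:S(40), P1:I | bus: BusRd
[2] P0: load  L0 | P0:S(40), P1:I | bus: none
[3] P0: store L0 := 25 | P0:M(25), P1:I | bus: BusRdX
[4] P1: load  L1 | P0:I, P1:S(40) | bus: BusRd
[5] P1: load  L0 | P0:S(25), P1:S(25) | bus: BusRd,Flush
[6] P0: load  L0 | P0:S(25), P1:S(25) | bus: none
[7] P0: load  L0 | P0:S(25), P1:S(25) | bus: none
[8] P1: load  L1 | P0:I, P1:S(40) | bus: none
[9] P0: load  L1 | P0:S(40), P1:S(40) | bus: BusRd
[10] P1: load  L0 | P0:S(25), P1:S(25) | bus: none
[11] P0: store L0 := 54 | P0:M(54), P1:I | bus: BusRdX

invalidations = 1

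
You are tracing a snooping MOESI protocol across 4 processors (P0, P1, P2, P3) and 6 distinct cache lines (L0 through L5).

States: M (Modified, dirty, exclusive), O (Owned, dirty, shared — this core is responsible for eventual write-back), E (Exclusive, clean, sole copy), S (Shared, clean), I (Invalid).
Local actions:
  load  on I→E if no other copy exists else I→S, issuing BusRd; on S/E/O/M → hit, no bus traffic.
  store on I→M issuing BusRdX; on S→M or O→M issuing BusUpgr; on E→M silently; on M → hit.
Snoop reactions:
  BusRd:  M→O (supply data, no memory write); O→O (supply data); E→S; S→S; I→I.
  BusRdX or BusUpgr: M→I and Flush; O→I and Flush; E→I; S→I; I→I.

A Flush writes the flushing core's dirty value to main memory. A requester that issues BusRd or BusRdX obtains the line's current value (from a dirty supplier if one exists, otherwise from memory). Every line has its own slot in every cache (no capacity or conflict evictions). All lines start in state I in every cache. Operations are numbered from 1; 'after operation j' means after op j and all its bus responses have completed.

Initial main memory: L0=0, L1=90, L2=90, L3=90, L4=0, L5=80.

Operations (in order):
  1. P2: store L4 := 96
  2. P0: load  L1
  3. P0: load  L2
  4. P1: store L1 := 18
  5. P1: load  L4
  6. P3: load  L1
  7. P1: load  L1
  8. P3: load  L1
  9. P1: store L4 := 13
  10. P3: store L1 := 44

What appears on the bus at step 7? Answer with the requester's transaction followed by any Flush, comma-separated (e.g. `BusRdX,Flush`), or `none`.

[1] P2: store L4 := 96 | P0:I, P1:I, P2:M(96), P3:I | bus: BusRdX
[2] P0: load  L1 | P0:E(90), P1:I, P2:I, P3:I | bus: BusRd
[3] P0: load  L2 | P0:E(90), P1:I, P2:I, P3:I | bus: BusRd
[4] P1: store L1 := 18 | P0:I, P1:M(18), P2:I, P3:I | bus: BusRdX
[5] P1: load  L4 | P0:I, P1:S(96), P2:O(96), P3:I | bus: BusRd
[6] P3: load  L1 | P0:I, P1:O(18), P2:I, P3:S(18) | bus: BusRd
[7] P1: load  L1 | P0:I, P1:O(18), P2:I, P3:S(18) | bus: none
[8] P3: load  L1 | P0:I, P1:O(18), P2:I, P3:S(18) | bus: none
[9] P1: store L4 := 13 | P0:I, P1:M(13), P2:I, P3:I | bus: BusUpgr,Flush
[10] P3: store L1 := 44 | P0:I, P1:I, P2:I, P3:M(44) | bus: BusUpgr,Flush

bus = none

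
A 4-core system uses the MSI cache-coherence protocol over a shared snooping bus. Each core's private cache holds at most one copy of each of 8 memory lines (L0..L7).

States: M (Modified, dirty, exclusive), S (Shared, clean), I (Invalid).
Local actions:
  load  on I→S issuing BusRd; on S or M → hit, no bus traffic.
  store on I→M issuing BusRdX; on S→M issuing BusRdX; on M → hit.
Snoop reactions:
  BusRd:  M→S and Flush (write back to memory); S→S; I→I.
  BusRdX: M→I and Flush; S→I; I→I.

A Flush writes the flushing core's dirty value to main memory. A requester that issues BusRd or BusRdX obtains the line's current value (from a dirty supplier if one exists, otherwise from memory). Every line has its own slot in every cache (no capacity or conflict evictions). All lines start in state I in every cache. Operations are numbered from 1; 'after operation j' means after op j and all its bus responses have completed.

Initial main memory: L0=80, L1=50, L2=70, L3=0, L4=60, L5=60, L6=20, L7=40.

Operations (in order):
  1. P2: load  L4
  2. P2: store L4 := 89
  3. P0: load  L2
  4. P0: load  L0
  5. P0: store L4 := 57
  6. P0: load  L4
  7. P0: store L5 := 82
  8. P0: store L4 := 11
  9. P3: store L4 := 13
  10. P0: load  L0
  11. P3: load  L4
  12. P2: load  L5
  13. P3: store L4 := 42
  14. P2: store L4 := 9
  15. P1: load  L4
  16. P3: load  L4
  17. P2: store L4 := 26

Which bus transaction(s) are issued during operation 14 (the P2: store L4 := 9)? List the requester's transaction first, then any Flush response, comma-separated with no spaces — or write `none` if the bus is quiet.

  op1 P2: load  L4 → I/I/S/I on L4; bus BusRd; mem=60
  op2 P2: store L4 := 89 → I/I/M/I on L4; bus BusRdX; mem=60
  op3 P0: load  L2 → S/I/I/I on L2; bus BusRd; mem=70
  op4 P0: load  L0 → S/I/I/I on L0; bus BusRd; mem=80
  op5 P0: store L4 := 57 → M/I/I/I on L4; bus BusRdX Flush; mem=89
  op6 P0: load  L4 → M/I/I/I on L4; bus (none); mem=89
  op7 P0: store L5 := 82 → M/I/I/I on L5; bus BusRdX; mem=60
  op8 P0: store L4 := 11 → M/I/I/I on L4; bus (none); mem=89
  op9 P3: store L4 := 13 → I/I/I/M on L4; bus BusRdX Flush; mem=11
  op10 P0: load  L0 → S/I/I/I on L0; bus (none); mem=80
  op11 P3: load  L4 → I/I/I/M on L4; bus (none); mem=11
  op12 P2: load  L5 → S/I/S/I on L5; bus BusRd Flush; mem=82
  op13 P3: store L4 := 42 → I/I/I/M on L4; bus (none); mem=11
  op14 P2: store L4 := 9 → I/I/M/I on L4; bus BusRdX Flush; mem=42
  op15 P1: load  L4 → I/S/S/I on L4; bus BusRd Flush; mem=9
  op16 P3: load  L4 → I/S/S/S on L4; bus BusRd; mem=9
  op17 P2: store L4 := 26 → I/I/M/I on L4; bus BusRdX; mem=9

bus = BusRdX,Flush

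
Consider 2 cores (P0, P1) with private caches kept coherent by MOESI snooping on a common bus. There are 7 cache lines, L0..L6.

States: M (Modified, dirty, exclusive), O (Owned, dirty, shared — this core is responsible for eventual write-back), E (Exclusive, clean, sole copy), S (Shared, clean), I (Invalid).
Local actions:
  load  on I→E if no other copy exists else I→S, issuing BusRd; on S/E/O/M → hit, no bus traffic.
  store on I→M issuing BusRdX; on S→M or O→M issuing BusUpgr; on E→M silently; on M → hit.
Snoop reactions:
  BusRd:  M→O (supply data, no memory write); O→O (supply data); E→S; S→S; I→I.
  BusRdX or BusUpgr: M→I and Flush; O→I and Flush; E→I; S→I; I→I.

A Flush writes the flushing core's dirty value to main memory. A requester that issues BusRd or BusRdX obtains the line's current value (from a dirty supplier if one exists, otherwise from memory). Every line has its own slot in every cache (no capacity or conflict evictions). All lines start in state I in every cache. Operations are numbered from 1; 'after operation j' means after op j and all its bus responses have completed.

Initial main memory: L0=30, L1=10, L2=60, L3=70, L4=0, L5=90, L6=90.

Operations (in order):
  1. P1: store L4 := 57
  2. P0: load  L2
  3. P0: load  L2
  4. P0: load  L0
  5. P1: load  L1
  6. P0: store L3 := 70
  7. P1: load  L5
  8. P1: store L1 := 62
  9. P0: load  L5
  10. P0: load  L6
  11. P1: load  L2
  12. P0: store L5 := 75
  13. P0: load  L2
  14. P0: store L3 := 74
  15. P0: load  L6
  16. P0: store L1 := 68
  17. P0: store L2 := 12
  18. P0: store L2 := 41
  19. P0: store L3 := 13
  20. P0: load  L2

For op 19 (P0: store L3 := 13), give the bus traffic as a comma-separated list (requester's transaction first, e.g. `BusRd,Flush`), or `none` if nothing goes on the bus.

step 1: P1: store L4 := 57  ⟶  IM  (L4)  txn=BusRdX  M[L4]=0
step 2: P0: load  L2  ⟶  EI  (L2)  txn=BusRd  M[L2]=60
step 3: P0: load  L2  ⟶  EI  (L2)  txn=∅  M[L2]=60
step 4: P0: load  L0  ⟶  EI  (L0)  txn=BusRd  M[L0]=30
step 5: P1: load  L1  ⟶  IE  (L1)  txn=BusRd  M[L1]=10
step 6: P0: store L3 := 70  ⟶  MI  (L3)  txn=BusRdX  M[L3]=70
step 7: P1: load  L5  ⟶  IE  (L5)  txn=BusRd  M[L5]=90
step 8: P1: store L1 := 62  ⟶  IM  (L1)  txn=∅  M[L1]=10
step 9: P0: load  L5  ⟶  SS  (L5)  txn=BusRd  M[L5]=90
step 10: P0: load  L6  ⟶  EI  (L6)  txn=BusRd  M[L6]=90
step 11: P1: load  L2  ⟶  SS  (L2)  txn=BusRd  M[L2]=60
step 12: P0: store L5 := 75  ⟶  MI  (L5)  txn=BusUpgr  M[L5]=90
step 13: P0: load  L2  ⟶  SS  (L2)  txn=∅  M[L2]=60
step 14: P0: store L3 := 74  ⟶  MI  (L3)  txn=∅  M[L3]=70
step 15: P0: load  L6  ⟶  EI  (L6)  txn=∅  M[L6]=90
step 16: P0: store L1 := 68  ⟶  MI  (L1)  txn=BusRdX+Flush  M[L1]=62
step 17: P0: store L2 := 12  ⟶  MI  (L2)  txn=BusUpgr  M[L2]=60
step 18: P0: store L2 := 41  ⟶  MI  (L2)  txn=∅  M[L2]=60
step 19: P0: store L3 := 13  ⟶  MI  (L3)  txn=∅  M[L3]=70
step 20: P0: load  L2  ⟶  MI  (L2)  txn=∅  M[L2]=60

bus = none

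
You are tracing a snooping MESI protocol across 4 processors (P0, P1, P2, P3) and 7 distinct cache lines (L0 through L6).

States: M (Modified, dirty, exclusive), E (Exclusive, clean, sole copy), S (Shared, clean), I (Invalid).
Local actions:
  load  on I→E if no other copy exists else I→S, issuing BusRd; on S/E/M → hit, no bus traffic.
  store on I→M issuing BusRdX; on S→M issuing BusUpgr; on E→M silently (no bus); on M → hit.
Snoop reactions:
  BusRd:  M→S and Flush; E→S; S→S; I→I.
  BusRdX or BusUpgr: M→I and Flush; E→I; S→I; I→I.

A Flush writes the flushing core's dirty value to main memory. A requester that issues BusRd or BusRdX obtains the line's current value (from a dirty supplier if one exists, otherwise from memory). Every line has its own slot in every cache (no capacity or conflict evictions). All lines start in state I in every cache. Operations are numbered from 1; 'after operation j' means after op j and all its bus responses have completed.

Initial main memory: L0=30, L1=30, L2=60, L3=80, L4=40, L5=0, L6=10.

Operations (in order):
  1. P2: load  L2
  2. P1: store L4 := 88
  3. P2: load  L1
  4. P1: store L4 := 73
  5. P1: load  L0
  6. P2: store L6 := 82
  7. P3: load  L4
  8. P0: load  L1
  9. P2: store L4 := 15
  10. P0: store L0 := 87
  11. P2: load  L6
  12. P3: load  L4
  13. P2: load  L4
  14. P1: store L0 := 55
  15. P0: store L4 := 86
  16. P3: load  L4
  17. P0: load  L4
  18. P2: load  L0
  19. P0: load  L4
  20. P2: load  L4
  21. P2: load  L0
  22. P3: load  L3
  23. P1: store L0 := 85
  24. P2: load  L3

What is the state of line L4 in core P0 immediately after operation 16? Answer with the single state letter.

state = S

step 1: P2: load  L2  ⟶  IIEI  (L2)  txn=BusRd  M[L2]=60
step 2: P1: store L4 := 88  ⟶  IMII  (L4)  txn=BusRdX  M[L4]=40
step 3: P2: load  L1  ⟶  IIEI  (L1)  txn=BusRd  M[L1]=30
step 4: P1: store L4 := 73  ⟶  IMII  (L4)  txn=∅  M[L4]=40
step 5: P1: load  L0  ⟶  IEII  (L0)  txn=BusRd  M[L0]=30
step 6: P2: store L6 := 82  ⟶  IIMI  (L6)  txn=BusRdX  M[L6]=10
step 7: P3: load  L4  ⟶  ISIS  (L4)  txn=BusRd+Flush  M[L4]=73
step 8: P0: load  L1  ⟶  SISI  (L1)  txn=BusRd  M[L1]=30
step 9: P2: store L4 := 15  ⟶  IIMI  (L4)  txn=BusRdX  M[L4]=73
step 10: P0: store L0 := 87  ⟶  MIII  (L0)  txn=BusRdX  M[L0]=30
step 11: P2: load  L6  ⟶  IIMI  (L6)  txn=∅  M[L6]=10
step 12: P3: load  L4  ⟶  IISS  (L4)  txn=BusRd+Flush  M[L4]=15
step 13: P2: load  L4  ⟶  IISS  (L4)  txn=∅  M[L4]=15
step 14: P1: store L0 := 55  ⟶  IMII  (L0)  txn=BusRdX+Flush  M[L0]=87
step 15: P0: store L4 := 86  ⟶  MIII  (L4)  txn=BusRdX  M[L4]=15
step 16: P3: load  L4  ⟶  SIIS  (L4)  txn=BusRd+Flush  M[L4]=86
step 17: P0: load  L4  ⟶  SIIS  (L4)  txn=∅  M[L4]=86
step 18: P2: load  L0  ⟶  ISSI  (L0)  txn=BusRd+Flush  M[L0]=55
step 19: P0: load  L4  ⟶  SIIS  (L4)  txn=∅  M[L4]=86
step 20: P2: load  L4  ⟶  SISS  (L4)  txn=BusRd  M[L4]=86
step 21: P2: load  L0  ⟶  ISSI  (L0)  txn=∅  M[L0]=55
step 22: P3: load  L3  ⟶  IIIE  (L3)  txn=BusRd  M[L3]=80
step 23: P1: store L0 := 85  ⟶  IMII  (L0)  txn=BusUpgr  M[L0]=55
step 24: P2: load  L3  ⟶  IISS  (L3)  txn=BusRd  M[L3]=80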